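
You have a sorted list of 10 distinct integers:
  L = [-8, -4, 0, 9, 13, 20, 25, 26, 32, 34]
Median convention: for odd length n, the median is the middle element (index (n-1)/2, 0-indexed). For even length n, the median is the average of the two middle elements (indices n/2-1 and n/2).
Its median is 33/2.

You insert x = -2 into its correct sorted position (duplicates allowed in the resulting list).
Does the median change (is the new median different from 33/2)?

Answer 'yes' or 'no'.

Old median = 33/2
Insert x = -2
New median = 13
Changed? yes

Answer: yes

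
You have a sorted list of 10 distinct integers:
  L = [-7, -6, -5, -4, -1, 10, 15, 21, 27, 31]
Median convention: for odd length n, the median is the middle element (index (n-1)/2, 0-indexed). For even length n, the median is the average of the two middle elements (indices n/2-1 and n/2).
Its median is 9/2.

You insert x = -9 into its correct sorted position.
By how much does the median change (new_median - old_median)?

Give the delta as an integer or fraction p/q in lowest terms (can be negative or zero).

Old median = 9/2
After inserting x = -9: new sorted = [-9, -7, -6, -5, -4, -1, 10, 15, 21, 27, 31]
New median = -1
Delta = -1 - 9/2 = -11/2

Answer: -11/2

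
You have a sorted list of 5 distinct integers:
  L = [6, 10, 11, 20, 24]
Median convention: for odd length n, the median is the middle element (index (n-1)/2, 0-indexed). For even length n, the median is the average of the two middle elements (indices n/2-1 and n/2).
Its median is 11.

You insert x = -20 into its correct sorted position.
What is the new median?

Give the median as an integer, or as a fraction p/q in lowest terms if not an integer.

Answer: 21/2

Derivation:
Old list (sorted, length 5): [6, 10, 11, 20, 24]
Old median = 11
Insert x = -20
Old length odd (5). Middle was index 2 = 11.
New length even (6). New median = avg of two middle elements.
x = -20: 0 elements are < x, 5 elements are > x.
New sorted list: [-20, 6, 10, 11, 20, 24]
New median = 21/2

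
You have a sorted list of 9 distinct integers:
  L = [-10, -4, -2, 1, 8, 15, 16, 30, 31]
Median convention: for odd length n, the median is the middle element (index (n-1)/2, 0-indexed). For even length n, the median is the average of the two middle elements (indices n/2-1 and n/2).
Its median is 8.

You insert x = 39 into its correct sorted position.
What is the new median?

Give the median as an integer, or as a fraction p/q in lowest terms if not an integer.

Old list (sorted, length 9): [-10, -4, -2, 1, 8, 15, 16, 30, 31]
Old median = 8
Insert x = 39
Old length odd (9). Middle was index 4 = 8.
New length even (10). New median = avg of two middle elements.
x = 39: 9 elements are < x, 0 elements are > x.
New sorted list: [-10, -4, -2, 1, 8, 15, 16, 30, 31, 39]
New median = 23/2

Answer: 23/2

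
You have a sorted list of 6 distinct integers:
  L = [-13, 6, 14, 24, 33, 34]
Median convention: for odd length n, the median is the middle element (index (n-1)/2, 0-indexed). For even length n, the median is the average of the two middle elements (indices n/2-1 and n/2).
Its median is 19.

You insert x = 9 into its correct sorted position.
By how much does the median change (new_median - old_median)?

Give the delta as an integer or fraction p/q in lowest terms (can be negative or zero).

Answer: -5

Derivation:
Old median = 19
After inserting x = 9: new sorted = [-13, 6, 9, 14, 24, 33, 34]
New median = 14
Delta = 14 - 19 = -5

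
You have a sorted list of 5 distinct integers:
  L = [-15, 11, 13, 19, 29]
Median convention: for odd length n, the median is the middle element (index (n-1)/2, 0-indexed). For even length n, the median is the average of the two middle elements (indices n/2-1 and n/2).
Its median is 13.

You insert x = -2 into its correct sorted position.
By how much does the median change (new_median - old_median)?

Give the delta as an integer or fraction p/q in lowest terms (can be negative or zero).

Answer: -1

Derivation:
Old median = 13
After inserting x = -2: new sorted = [-15, -2, 11, 13, 19, 29]
New median = 12
Delta = 12 - 13 = -1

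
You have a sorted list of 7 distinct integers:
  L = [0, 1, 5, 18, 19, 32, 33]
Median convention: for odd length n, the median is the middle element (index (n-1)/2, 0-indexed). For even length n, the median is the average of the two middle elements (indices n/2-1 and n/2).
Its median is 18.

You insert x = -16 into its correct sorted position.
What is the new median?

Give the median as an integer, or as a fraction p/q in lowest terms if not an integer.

Answer: 23/2

Derivation:
Old list (sorted, length 7): [0, 1, 5, 18, 19, 32, 33]
Old median = 18
Insert x = -16
Old length odd (7). Middle was index 3 = 18.
New length even (8). New median = avg of two middle elements.
x = -16: 0 elements are < x, 7 elements are > x.
New sorted list: [-16, 0, 1, 5, 18, 19, 32, 33]
New median = 23/2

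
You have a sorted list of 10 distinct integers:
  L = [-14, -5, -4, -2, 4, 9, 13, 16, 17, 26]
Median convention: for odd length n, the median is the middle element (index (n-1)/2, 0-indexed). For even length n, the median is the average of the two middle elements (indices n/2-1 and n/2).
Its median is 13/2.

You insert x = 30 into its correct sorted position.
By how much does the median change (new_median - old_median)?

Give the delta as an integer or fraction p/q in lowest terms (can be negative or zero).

Answer: 5/2

Derivation:
Old median = 13/2
After inserting x = 30: new sorted = [-14, -5, -4, -2, 4, 9, 13, 16, 17, 26, 30]
New median = 9
Delta = 9 - 13/2 = 5/2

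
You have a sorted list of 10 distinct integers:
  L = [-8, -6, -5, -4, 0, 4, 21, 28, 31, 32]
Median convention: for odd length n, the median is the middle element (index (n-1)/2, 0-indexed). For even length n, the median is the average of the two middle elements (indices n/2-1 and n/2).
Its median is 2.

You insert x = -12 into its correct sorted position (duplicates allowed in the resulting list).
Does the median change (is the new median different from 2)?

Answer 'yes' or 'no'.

Old median = 2
Insert x = -12
New median = 0
Changed? yes

Answer: yes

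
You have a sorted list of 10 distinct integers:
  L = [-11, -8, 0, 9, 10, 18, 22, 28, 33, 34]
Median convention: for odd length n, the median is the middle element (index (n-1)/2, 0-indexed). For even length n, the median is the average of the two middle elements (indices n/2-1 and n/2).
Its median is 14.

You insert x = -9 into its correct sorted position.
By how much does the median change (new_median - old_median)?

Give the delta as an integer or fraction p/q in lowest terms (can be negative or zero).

Old median = 14
After inserting x = -9: new sorted = [-11, -9, -8, 0, 9, 10, 18, 22, 28, 33, 34]
New median = 10
Delta = 10 - 14 = -4

Answer: -4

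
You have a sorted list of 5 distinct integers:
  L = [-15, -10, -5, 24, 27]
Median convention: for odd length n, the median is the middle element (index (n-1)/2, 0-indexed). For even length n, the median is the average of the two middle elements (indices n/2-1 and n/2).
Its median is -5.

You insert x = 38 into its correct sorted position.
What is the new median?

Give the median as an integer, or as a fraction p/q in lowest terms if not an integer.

Answer: 19/2

Derivation:
Old list (sorted, length 5): [-15, -10, -5, 24, 27]
Old median = -5
Insert x = 38
Old length odd (5). Middle was index 2 = -5.
New length even (6). New median = avg of two middle elements.
x = 38: 5 elements are < x, 0 elements are > x.
New sorted list: [-15, -10, -5, 24, 27, 38]
New median = 19/2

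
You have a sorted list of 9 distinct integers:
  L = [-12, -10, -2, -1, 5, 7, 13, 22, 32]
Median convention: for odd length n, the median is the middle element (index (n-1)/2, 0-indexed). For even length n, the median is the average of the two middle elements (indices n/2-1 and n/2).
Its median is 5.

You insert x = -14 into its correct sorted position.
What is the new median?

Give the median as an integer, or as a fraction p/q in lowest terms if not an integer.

Old list (sorted, length 9): [-12, -10, -2, -1, 5, 7, 13, 22, 32]
Old median = 5
Insert x = -14
Old length odd (9). Middle was index 4 = 5.
New length even (10). New median = avg of two middle elements.
x = -14: 0 elements are < x, 9 elements are > x.
New sorted list: [-14, -12, -10, -2, -1, 5, 7, 13, 22, 32]
New median = 2

Answer: 2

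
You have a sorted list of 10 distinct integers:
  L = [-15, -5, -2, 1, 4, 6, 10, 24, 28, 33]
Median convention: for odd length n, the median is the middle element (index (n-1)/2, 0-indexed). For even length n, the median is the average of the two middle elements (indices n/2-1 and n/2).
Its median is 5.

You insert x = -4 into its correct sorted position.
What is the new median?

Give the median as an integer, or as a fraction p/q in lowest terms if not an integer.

Old list (sorted, length 10): [-15, -5, -2, 1, 4, 6, 10, 24, 28, 33]
Old median = 5
Insert x = -4
Old length even (10). Middle pair: indices 4,5 = 4,6.
New length odd (11). New median = single middle element.
x = -4: 2 elements are < x, 8 elements are > x.
New sorted list: [-15, -5, -4, -2, 1, 4, 6, 10, 24, 28, 33]
New median = 4

Answer: 4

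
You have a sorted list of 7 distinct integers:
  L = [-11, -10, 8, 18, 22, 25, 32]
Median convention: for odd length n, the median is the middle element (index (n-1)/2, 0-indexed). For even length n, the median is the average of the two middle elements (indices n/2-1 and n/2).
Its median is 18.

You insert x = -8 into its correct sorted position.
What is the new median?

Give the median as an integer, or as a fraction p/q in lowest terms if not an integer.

Answer: 13

Derivation:
Old list (sorted, length 7): [-11, -10, 8, 18, 22, 25, 32]
Old median = 18
Insert x = -8
Old length odd (7). Middle was index 3 = 18.
New length even (8). New median = avg of two middle elements.
x = -8: 2 elements are < x, 5 elements are > x.
New sorted list: [-11, -10, -8, 8, 18, 22, 25, 32]
New median = 13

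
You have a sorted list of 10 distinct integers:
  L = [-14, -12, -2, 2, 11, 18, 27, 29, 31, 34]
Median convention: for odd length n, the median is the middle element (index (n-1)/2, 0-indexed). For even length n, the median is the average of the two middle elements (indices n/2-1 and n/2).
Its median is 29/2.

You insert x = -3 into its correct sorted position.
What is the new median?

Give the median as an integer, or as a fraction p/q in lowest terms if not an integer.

Answer: 11

Derivation:
Old list (sorted, length 10): [-14, -12, -2, 2, 11, 18, 27, 29, 31, 34]
Old median = 29/2
Insert x = -3
Old length even (10). Middle pair: indices 4,5 = 11,18.
New length odd (11). New median = single middle element.
x = -3: 2 elements are < x, 8 elements are > x.
New sorted list: [-14, -12, -3, -2, 2, 11, 18, 27, 29, 31, 34]
New median = 11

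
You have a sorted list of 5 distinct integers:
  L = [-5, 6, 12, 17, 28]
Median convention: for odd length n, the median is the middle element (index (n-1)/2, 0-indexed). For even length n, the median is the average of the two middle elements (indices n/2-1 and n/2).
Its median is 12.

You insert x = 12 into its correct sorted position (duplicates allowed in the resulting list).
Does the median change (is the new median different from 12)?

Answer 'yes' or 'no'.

Answer: no

Derivation:
Old median = 12
Insert x = 12
New median = 12
Changed? no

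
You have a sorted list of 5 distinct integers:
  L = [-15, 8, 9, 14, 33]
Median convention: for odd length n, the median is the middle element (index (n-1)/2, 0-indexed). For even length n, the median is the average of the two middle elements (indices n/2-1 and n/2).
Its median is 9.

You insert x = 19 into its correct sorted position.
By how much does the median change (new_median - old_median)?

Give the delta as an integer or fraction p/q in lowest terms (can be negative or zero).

Answer: 5/2

Derivation:
Old median = 9
After inserting x = 19: new sorted = [-15, 8, 9, 14, 19, 33]
New median = 23/2
Delta = 23/2 - 9 = 5/2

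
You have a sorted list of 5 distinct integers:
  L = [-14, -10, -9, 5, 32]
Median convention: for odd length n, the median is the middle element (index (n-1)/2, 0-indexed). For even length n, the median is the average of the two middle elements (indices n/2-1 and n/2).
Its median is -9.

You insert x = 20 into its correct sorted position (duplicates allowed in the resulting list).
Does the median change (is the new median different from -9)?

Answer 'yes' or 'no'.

Old median = -9
Insert x = 20
New median = -2
Changed? yes

Answer: yes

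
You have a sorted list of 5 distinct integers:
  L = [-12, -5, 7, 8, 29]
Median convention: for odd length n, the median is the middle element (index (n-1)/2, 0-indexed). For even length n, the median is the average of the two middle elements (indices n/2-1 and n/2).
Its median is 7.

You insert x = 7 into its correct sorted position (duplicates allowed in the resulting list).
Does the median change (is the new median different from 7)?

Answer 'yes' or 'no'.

Old median = 7
Insert x = 7
New median = 7
Changed? no

Answer: no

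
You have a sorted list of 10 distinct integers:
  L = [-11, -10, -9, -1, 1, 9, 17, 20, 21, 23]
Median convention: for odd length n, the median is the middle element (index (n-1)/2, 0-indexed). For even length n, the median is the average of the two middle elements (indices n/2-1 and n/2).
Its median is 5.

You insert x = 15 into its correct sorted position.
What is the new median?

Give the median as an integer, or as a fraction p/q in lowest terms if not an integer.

Answer: 9

Derivation:
Old list (sorted, length 10): [-11, -10, -9, -1, 1, 9, 17, 20, 21, 23]
Old median = 5
Insert x = 15
Old length even (10). Middle pair: indices 4,5 = 1,9.
New length odd (11). New median = single middle element.
x = 15: 6 elements are < x, 4 elements are > x.
New sorted list: [-11, -10, -9, -1, 1, 9, 15, 17, 20, 21, 23]
New median = 9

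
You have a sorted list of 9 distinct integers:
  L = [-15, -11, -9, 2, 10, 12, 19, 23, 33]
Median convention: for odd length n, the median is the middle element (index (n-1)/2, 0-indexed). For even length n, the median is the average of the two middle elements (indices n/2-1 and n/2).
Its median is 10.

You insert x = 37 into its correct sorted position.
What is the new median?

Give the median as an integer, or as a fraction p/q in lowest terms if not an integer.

Old list (sorted, length 9): [-15, -11, -9, 2, 10, 12, 19, 23, 33]
Old median = 10
Insert x = 37
Old length odd (9). Middle was index 4 = 10.
New length even (10). New median = avg of two middle elements.
x = 37: 9 elements are < x, 0 elements are > x.
New sorted list: [-15, -11, -9, 2, 10, 12, 19, 23, 33, 37]
New median = 11

Answer: 11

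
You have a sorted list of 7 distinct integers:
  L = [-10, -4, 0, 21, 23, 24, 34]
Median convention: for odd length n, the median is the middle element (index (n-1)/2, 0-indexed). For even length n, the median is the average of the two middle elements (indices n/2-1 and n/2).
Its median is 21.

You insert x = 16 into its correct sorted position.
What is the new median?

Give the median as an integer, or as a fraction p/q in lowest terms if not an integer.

Answer: 37/2

Derivation:
Old list (sorted, length 7): [-10, -4, 0, 21, 23, 24, 34]
Old median = 21
Insert x = 16
Old length odd (7). Middle was index 3 = 21.
New length even (8). New median = avg of two middle elements.
x = 16: 3 elements are < x, 4 elements are > x.
New sorted list: [-10, -4, 0, 16, 21, 23, 24, 34]
New median = 37/2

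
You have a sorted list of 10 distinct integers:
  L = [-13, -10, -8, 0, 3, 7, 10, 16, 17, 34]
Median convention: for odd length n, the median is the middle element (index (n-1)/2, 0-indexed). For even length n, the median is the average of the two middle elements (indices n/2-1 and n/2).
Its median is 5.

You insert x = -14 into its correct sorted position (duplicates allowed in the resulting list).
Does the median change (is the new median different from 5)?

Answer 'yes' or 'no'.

Old median = 5
Insert x = -14
New median = 3
Changed? yes

Answer: yes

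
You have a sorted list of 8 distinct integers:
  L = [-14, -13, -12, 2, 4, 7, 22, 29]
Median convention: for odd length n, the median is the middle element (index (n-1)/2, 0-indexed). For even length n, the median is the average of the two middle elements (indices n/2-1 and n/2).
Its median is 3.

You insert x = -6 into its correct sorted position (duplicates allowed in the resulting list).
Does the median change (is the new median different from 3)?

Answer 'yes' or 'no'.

Answer: yes

Derivation:
Old median = 3
Insert x = -6
New median = 2
Changed? yes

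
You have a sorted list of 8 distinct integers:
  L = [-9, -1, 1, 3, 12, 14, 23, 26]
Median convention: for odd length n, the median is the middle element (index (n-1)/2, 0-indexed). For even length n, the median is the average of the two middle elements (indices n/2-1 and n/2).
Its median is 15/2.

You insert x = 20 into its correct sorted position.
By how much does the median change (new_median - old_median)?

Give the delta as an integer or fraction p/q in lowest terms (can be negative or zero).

Old median = 15/2
After inserting x = 20: new sorted = [-9, -1, 1, 3, 12, 14, 20, 23, 26]
New median = 12
Delta = 12 - 15/2 = 9/2

Answer: 9/2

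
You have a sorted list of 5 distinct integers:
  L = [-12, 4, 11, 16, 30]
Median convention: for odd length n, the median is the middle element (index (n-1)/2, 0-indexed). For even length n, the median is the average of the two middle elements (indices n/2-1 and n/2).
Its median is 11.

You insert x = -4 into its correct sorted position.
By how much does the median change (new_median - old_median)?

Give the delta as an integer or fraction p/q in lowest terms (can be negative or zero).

Answer: -7/2

Derivation:
Old median = 11
After inserting x = -4: new sorted = [-12, -4, 4, 11, 16, 30]
New median = 15/2
Delta = 15/2 - 11 = -7/2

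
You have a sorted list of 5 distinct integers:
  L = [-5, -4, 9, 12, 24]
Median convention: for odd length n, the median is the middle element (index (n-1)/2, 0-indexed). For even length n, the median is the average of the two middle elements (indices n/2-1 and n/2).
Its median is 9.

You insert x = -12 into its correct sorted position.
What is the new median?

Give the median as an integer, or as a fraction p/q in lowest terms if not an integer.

Answer: 5/2

Derivation:
Old list (sorted, length 5): [-5, -4, 9, 12, 24]
Old median = 9
Insert x = -12
Old length odd (5). Middle was index 2 = 9.
New length even (6). New median = avg of two middle elements.
x = -12: 0 elements are < x, 5 elements are > x.
New sorted list: [-12, -5, -4, 9, 12, 24]
New median = 5/2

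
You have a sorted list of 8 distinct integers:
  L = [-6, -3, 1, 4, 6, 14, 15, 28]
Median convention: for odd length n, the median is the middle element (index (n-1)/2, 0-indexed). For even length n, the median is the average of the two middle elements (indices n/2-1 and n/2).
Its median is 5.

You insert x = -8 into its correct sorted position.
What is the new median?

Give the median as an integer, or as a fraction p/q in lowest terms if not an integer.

Answer: 4

Derivation:
Old list (sorted, length 8): [-6, -3, 1, 4, 6, 14, 15, 28]
Old median = 5
Insert x = -8
Old length even (8). Middle pair: indices 3,4 = 4,6.
New length odd (9). New median = single middle element.
x = -8: 0 elements are < x, 8 elements are > x.
New sorted list: [-8, -6, -3, 1, 4, 6, 14, 15, 28]
New median = 4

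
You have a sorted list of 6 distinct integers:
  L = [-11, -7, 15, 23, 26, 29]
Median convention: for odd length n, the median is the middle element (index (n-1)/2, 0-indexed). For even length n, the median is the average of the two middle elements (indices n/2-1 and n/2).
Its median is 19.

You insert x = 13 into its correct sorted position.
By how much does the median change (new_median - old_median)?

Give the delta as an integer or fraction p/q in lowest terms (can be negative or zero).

Old median = 19
After inserting x = 13: new sorted = [-11, -7, 13, 15, 23, 26, 29]
New median = 15
Delta = 15 - 19 = -4

Answer: -4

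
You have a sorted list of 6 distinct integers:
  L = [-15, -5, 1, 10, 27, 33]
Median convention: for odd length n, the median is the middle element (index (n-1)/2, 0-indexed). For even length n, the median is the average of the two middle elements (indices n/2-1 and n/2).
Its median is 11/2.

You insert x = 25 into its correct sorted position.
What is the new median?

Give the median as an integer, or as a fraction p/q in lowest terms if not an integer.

Answer: 10

Derivation:
Old list (sorted, length 6): [-15, -5, 1, 10, 27, 33]
Old median = 11/2
Insert x = 25
Old length even (6). Middle pair: indices 2,3 = 1,10.
New length odd (7). New median = single middle element.
x = 25: 4 elements are < x, 2 elements are > x.
New sorted list: [-15, -5, 1, 10, 25, 27, 33]
New median = 10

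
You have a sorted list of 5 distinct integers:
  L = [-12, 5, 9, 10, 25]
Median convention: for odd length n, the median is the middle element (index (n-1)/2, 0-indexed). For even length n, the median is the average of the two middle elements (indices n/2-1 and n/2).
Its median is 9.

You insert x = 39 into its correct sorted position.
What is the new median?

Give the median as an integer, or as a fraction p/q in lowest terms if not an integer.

Old list (sorted, length 5): [-12, 5, 9, 10, 25]
Old median = 9
Insert x = 39
Old length odd (5). Middle was index 2 = 9.
New length even (6). New median = avg of two middle elements.
x = 39: 5 elements are < x, 0 elements are > x.
New sorted list: [-12, 5, 9, 10, 25, 39]
New median = 19/2

Answer: 19/2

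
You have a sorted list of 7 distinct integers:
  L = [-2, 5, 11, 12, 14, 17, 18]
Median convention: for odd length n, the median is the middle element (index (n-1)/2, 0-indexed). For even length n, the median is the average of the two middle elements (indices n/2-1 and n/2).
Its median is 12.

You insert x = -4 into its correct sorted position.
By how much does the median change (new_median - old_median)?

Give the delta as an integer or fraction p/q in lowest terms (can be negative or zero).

Answer: -1/2

Derivation:
Old median = 12
After inserting x = -4: new sorted = [-4, -2, 5, 11, 12, 14, 17, 18]
New median = 23/2
Delta = 23/2 - 12 = -1/2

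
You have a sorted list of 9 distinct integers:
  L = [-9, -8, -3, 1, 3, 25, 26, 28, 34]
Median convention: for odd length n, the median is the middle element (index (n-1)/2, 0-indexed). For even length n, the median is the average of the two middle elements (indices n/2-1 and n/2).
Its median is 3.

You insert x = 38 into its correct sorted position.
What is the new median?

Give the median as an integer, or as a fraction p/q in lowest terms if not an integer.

Old list (sorted, length 9): [-9, -8, -3, 1, 3, 25, 26, 28, 34]
Old median = 3
Insert x = 38
Old length odd (9). Middle was index 4 = 3.
New length even (10). New median = avg of two middle elements.
x = 38: 9 elements are < x, 0 elements are > x.
New sorted list: [-9, -8, -3, 1, 3, 25, 26, 28, 34, 38]
New median = 14

Answer: 14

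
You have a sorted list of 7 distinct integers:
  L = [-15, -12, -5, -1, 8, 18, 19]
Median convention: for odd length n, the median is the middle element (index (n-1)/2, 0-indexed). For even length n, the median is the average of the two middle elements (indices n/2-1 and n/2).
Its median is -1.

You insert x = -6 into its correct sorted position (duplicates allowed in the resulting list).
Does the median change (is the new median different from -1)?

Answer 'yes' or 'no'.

Answer: yes

Derivation:
Old median = -1
Insert x = -6
New median = -3
Changed? yes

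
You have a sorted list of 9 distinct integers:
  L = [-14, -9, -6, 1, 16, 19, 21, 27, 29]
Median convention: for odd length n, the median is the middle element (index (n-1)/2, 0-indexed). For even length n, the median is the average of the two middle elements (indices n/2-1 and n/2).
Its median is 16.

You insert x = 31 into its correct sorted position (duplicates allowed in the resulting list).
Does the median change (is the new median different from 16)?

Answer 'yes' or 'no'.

Old median = 16
Insert x = 31
New median = 35/2
Changed? yes

Answer: yes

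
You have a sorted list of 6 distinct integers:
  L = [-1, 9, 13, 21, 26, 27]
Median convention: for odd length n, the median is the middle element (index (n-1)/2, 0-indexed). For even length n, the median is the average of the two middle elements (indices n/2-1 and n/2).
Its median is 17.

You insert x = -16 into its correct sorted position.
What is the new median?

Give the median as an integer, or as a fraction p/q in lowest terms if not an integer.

Old list (sorted, length 6): [-1, 9, 13, 21, 26, 27]
Old median = 17
Insert x = -16
Old length even (6). Middle pair: indices 2,3 = 13,21.
New length odd (7). New median = single middle element.
x = -16: 0 elements are < x, 6 elements are > x.
New sorted list: [-16, -1, 9, 13, 21, 26, 27]
New median = 13

Answer: 13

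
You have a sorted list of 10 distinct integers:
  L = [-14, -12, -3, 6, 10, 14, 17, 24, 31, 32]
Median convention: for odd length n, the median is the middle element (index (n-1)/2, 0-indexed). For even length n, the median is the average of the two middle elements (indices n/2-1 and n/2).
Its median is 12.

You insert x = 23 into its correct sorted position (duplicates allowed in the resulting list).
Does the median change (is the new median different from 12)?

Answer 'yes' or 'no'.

Old median = 12
Insert x = 23
New median = 14
Changed? yes

Answer: yes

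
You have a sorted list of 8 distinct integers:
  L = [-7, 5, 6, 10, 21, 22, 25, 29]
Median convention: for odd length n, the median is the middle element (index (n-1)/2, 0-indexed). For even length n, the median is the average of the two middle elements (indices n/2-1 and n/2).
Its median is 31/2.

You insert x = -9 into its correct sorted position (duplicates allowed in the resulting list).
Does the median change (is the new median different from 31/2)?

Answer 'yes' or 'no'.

Answer: yes

Derivation:
Old median = 31/2
Insert x = -9
New median = 10
Changed? yes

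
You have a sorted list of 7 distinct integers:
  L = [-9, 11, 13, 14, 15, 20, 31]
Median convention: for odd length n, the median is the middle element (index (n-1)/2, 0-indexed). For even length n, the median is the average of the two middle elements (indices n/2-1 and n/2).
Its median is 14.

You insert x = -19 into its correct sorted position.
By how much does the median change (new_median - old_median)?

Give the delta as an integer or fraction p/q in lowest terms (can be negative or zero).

Old median = 14
After inserting x = -19: new sorted = [-19, -9, 11, 13, 14, 15, 20, 31]
New median = 27/2
Delta = 27/2 - 14 = -1/2

Answer: -1/2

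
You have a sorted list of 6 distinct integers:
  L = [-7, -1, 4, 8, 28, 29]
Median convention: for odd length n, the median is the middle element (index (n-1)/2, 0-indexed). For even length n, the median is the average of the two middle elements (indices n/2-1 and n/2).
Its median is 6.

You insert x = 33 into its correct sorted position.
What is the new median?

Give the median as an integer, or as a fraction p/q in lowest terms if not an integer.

Old list (sorted, length 6): [-7, -1, 4, 8, 28, 29]
Old median = 6
Insert x = 33
Old length even (6). Middle pair: indices 2,3 = 4,8.
New length odd (7). New median = single middle element.
x = 33: 6 elements are < x, 0 elements are > x.
New sorted list: [-7, -1, 4, 8, 28, 29, 33]
New median = 8

Answer: 8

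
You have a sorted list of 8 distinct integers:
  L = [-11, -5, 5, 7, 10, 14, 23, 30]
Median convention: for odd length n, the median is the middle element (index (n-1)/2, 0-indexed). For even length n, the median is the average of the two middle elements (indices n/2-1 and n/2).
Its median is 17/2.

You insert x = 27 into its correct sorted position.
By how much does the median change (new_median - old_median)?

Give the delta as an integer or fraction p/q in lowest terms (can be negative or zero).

Answer: 3/2

Derivation:
Old median = 17/2
After inserting x = 27: new sorted = [-11, -5, 5, 7, 10, 14, 23, 27, 30]
New median = 10
Delta = 10 - 17/2 = 3/2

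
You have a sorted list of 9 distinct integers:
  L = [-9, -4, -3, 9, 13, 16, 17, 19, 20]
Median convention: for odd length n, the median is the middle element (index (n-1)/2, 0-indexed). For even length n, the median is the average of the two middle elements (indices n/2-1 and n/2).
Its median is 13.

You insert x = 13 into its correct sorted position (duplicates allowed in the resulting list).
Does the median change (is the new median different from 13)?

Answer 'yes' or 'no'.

Old median = 13
Insert x = 13
New median = 13
Changed? no

Answer: no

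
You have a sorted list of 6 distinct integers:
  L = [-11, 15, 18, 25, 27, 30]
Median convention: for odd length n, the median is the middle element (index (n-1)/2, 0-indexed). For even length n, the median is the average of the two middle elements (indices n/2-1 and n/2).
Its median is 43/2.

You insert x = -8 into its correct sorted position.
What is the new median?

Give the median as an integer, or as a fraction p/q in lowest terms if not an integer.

Old list (sorted, length 6): [-11, 15, 18, 25, 27, 30]
Old median = 43/2
Insert x = -8
Old length even (6). Middle pair: indices 2,3 = 18,25.
New length odd (7). New median = single middle element.
x = -8: 1 elements are < x, 5 elements are > x.
New sorted list: [-11, -8, 15, 18, 25, 27, 30]
New median = 18

Answer: 18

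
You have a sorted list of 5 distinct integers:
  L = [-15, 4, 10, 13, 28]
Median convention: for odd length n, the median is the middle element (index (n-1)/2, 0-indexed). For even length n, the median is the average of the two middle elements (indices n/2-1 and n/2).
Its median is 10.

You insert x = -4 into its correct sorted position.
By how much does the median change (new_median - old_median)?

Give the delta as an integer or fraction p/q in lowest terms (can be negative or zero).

Old median = 10
After inserting x = -4: new sorted = [-15, -4, 4, 10, 13, 28]
New median = 7
Delta = 7 - 10 = -3

Answer: -3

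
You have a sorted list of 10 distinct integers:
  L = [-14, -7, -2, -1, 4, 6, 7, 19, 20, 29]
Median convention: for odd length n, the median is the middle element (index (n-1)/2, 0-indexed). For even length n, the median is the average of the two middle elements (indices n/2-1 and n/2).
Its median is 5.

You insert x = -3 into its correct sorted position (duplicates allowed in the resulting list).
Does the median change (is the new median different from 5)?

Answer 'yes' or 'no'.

Old median = 5
Insert x = -3
New median = 4
Changed? yes

Answer: yes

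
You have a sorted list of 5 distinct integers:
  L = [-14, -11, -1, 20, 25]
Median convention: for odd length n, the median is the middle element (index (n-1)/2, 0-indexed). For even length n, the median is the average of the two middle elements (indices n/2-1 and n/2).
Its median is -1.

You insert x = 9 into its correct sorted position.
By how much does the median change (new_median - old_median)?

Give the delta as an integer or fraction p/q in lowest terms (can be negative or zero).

Old median = -1
After inserting x = 9: new sorted = [-14, -11, -1, 9, 20, 25]
New median = 4
Delta = 4 - -1 = 5

Answer: 5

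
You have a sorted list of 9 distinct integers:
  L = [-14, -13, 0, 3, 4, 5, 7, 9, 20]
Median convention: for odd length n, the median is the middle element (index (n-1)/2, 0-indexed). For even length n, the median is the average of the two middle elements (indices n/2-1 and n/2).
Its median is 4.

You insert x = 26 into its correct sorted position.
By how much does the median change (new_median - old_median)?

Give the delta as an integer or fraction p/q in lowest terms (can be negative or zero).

Old median = 4
After inserting x = 26: new sorted = [-14, -13, 0, 3, 4, 5, 7, 9, 20, 26]
New median = 9/2
Delta = 9/2 - 4 = 1/2

Answer: 1/2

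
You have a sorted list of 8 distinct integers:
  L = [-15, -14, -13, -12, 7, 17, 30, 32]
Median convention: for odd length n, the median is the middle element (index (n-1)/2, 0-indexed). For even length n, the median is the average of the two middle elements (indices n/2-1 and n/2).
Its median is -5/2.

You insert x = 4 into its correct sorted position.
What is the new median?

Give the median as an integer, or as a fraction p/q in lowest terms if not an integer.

Old list (sorted, length 8): [-15, -14, -13, -12, 7, 17, 30, 32]
Old median = -5/2
Insert x = 4
Old length even (8). Middle pair: indices 3,4 = -12,7.
New length odd (9). New median = single middle element.
x = 4: 4 elements are < x, 4 elements are > x.
New sorted list: [-15, -14, -13, -12, 4, 7, 17, 30, 32]
New median = 4

Answer: 4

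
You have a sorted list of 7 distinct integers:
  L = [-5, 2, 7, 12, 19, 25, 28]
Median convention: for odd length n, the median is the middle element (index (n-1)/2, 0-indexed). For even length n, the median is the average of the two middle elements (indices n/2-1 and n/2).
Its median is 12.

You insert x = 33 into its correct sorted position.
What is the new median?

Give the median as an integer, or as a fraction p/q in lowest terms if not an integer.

Old list (sorted, length 7): [-5, 2, 7, 12, 19, 25, 28]
Old median = 12
Insert x = 33
Old length odd (7). Middle was index 3 = 12.
New length even (8). New median = avg of two middle elements.
x = 33: 7 elements are < x, 0 elements are > x.
New sorted list: [-5, 2, 7, 12, 19, 25, 28, 33]
New median = 31/2

Answer: 31/2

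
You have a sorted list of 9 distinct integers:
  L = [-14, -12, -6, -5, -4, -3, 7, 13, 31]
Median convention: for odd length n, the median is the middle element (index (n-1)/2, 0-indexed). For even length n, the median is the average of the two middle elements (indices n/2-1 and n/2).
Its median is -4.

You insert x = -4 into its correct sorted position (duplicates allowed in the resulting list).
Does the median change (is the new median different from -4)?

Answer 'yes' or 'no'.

Old median = -4
Insert x = -4
New median = -4
Changed? no

Answer: no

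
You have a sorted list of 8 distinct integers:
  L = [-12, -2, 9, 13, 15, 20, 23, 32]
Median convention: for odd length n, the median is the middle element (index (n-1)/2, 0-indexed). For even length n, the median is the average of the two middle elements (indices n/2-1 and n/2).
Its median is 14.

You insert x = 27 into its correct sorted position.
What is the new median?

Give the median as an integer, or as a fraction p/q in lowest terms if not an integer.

Answer: 15

Derivation:
Old list (sorted, length 8): [-12, -2, 9, 13, 15, 20, 23, 32]
Old median = 14
Insert x = 27
Old length even (8). Middle pair: indices 3,4 = 13,15.
New length odd (9). New median = single middle element.
x = 27: 7 elements are < x, 1 elements are > x.
New sorted list: [-12, -2, 9, 13, 15, 20, 23, 27, 32]
New median = 15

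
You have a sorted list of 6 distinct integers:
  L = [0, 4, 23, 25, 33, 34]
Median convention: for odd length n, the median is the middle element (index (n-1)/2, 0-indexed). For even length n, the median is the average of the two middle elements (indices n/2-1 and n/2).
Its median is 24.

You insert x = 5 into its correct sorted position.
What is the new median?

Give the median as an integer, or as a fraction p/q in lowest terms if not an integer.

Answer: 23

Derivation:
Old list (sorted, length 6): [0, 4, 23, 25, 33, 34]
Old median = 24
Insert x = 5
Old length even (6). Middle pair: indices 2,3 = 23,25.
New length odd (7). New median = single middle element.
x = 5: 2 elements are < x, 4 elements are > x.
New sorted list: [0, 4, 5, 23, 25, 33, 34]
New median = 23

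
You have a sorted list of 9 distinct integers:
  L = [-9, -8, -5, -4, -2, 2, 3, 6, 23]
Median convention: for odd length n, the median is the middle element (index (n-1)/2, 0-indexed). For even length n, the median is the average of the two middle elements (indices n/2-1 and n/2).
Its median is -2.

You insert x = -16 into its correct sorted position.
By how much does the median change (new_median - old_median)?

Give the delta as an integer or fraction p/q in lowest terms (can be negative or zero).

Answer: -1

Derivation:
Old median = -2
After inserting x = -16: new sorted = [-16, -9, -8, -5, -4, -2, 2, 3, 6, 23]
New median = -3
Delta = -3 - -2 = -1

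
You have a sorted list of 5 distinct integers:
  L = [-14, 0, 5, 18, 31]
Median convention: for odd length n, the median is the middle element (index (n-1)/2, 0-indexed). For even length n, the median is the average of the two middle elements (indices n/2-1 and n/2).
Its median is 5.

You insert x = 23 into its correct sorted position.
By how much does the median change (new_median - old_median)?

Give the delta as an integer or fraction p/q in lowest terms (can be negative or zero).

Old median = 5
After inserting x = 23: new sorted = [-14, 0, 5, 18, 23, 31]
New median = 23/2
Delta = 23/2 - 5 = 13/2

Answer: 13/2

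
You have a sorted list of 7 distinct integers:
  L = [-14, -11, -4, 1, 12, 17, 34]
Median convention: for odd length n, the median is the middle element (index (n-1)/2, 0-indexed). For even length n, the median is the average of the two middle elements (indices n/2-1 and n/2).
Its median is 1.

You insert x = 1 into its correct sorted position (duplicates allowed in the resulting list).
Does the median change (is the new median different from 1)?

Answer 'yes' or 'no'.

Old median = 1
Insert x = 1
New median = 1
Changed? no

Answer: no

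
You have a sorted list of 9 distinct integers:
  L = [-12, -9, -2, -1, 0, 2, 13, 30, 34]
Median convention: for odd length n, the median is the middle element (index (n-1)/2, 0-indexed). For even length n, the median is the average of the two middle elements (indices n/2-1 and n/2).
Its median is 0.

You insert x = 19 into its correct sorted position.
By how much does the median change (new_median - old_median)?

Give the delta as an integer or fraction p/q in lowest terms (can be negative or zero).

Answer: 1

Derivation:
Old median = 0
After inserting x = 19: new sorted = [-12, -9, -2, -1, 0, 2, 13, 19, 30, 34]
New median = 1
Delta = 1 - 0 = 1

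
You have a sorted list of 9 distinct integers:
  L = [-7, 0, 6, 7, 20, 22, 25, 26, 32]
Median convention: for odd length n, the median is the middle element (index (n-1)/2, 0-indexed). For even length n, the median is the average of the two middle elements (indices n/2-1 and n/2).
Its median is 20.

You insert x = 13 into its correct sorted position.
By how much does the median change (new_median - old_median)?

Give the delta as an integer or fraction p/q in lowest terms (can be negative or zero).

Old median = 20
After inserting x = 13: new sorted = [-7, 0, 6, 7, 13, 20, 22, 25, 26, 32]
New median = 33/2
Delta = 33/2 - 20 = -7/2

Answer: -7/2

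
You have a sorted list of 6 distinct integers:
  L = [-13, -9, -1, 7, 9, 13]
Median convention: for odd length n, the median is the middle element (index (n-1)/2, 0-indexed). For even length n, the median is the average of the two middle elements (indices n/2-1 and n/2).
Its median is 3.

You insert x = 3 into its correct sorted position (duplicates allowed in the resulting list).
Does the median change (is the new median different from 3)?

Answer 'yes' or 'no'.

Answer: no

Derivation:
Old median = 3
Insert x = 3
New median = 3
Changed? no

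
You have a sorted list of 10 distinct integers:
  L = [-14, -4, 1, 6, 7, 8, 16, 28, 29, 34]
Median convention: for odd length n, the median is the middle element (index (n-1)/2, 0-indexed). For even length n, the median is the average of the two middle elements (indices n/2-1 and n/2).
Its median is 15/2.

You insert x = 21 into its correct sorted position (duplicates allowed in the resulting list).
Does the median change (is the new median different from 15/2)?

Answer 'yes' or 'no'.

Answer: yes

Derivation:
Old median = 15/2
Insert x = 21
New median = 8
Changed? yes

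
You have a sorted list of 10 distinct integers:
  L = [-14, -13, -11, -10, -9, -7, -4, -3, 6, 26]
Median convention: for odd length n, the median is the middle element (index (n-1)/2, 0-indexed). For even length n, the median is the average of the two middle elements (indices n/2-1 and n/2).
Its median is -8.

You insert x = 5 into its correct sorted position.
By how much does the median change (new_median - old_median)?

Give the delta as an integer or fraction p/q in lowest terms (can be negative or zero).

Old median = -8
After inserting x = 5: new sorted = [-14, -13, -11, -10, -9, -7, -4, -3, 5, 6, 26]
New median = -7
Delta = -7 - -8 = 1

Answer: 1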